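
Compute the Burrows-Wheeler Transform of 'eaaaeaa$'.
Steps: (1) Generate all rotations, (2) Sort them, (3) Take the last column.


Rotations (sorted):
  0: $eaaaeaa -> last char: a
  1: a$eaaaea -> last char: a
  2: aa$eaaae -> last char: e
  3: aaaeaa$e -> last char: e
  4: aaeaa$ea -> last char: a
  5: aeaa$eaa -> last char: a
  6: eaa$eaaa -> last char: a
  7: eaaaeaa$ -> last char: $


BWT = aaeeaaa$


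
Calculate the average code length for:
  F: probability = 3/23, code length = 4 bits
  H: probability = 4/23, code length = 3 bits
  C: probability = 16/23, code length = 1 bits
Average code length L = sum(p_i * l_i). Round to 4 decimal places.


Weighted contributions p_i * l_i:
  F: (3/23) * 4 = 12/23
  H: (4/23) * 3 = 12/23
  C: (16/23) * 1 = 16/23
Sum = (12 + 12 + 16)/23 = 40/23

L = 40/23 = 1.7391 bits/symbol


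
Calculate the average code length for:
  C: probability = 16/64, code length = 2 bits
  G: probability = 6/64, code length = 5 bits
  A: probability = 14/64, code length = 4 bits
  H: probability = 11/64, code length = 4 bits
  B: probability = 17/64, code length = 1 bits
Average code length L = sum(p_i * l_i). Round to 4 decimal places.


Weighted contributions p_i * l_i:
  C: (16/64) * 2 = 32/64
  G: (6/64) * 5 = 30/64
  A: (14/64) * 4 = 56/64
  H: (11/64) * 4 = 44/64
  B: (17/64) * 1 = 17/64
Sum = (32 + 30 + 56 + 44 + 17)/64 = 179/64

L = 179/64 = 2.7969 bits/symbol


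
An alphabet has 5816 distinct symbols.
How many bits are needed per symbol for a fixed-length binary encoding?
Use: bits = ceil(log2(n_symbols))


log2(5816) = 12.5058
Bracket: 2^12 = 4096 < 5816 <= 2^13 = 8192
So ceil(log2(5816)) = 13

bits = ceil(log2(5816)) = ceil(12.5058) = 13 bits


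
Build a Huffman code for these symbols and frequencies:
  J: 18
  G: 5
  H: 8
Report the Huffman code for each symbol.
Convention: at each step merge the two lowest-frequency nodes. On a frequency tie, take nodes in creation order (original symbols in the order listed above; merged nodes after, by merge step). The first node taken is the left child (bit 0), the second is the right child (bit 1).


Huffman tree construction:
Step 1: Merge G(5) + H(8) = 13
Step 2: Merge (G+H)(13) + J(18) = 31
Read each symbol's code off the tree from the root (left child = 0, right child = 1).

Codes:
  J: 1 (length 1)
  G: 00 (length 2)
  H: 01 (length 2)
Average code length: 44/31 = 1.4194 bits/symbol


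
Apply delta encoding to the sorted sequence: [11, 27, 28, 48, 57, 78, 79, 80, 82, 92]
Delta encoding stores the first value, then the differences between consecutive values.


First value: 11
Deltas:
  27 - 11 = 16
  28 - 27 = 1
  48 - 28 = 20
  57 - 48 = 9
  78 - 57 = 21
  79 - 78 = 1
  80 - 79 = 1
  82 - 80 = 2
  92 - 82 = 10


Delta encoded: [11, 16, 1, 20, 9, 21, 1, 1, 2, 10]


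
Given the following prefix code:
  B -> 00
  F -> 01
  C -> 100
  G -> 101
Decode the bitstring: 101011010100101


Decoding step by step:
Bits 101 -> G
Bits 01 -> F
Bits 101 -> G
Bits 01 -> F
Bits 00 -> B
Bits 101 -> G


Decoded message: GFGFBG


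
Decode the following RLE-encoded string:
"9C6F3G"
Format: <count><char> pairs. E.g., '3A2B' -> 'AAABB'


Expanding each <count><char> pair:
  9C -> 'CCCCCCCCC'
  6F -> 'FFFFFF'
  3G -> 'GGG'

Decoded = CCCCCCCCCFFFFFFGGG


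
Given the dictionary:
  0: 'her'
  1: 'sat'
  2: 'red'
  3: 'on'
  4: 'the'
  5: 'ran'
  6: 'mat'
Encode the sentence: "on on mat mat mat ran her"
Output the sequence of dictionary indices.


Look up each word in the dictionary:
  'on' -> 3
  'on' -> 3
  'mat' -> 6
  'mat' -> 6
  'mat' -> 6
  'ran' -> 5
  'her' -> 0

Encoded: [3, 3, 6, 6, 6, 5, 0]


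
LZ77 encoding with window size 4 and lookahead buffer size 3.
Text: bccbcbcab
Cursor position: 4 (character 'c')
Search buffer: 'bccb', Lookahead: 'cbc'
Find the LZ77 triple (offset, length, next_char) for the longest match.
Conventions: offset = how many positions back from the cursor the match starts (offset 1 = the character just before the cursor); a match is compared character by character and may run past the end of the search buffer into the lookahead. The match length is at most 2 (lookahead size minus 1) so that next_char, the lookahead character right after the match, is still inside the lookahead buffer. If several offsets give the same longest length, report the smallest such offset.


Try each offset into the search buffer:
  offset=1 (pos 3, char 'b'): match length 0
  offset=2 (pos 2, char 'c'): match length 2
  offset=3 (pos 1, char 'c'): match length 1
  offset=4 (pos 0, char 'b'): match length 0
Longest match has length 2 at offset 2.
next_char = character at position 4 + 2 = 6 -> 'c'

Best match: offset=2, length=2 (matching 'cb' starting at position 2)
LZ77 triple: (2, 2, 'c')


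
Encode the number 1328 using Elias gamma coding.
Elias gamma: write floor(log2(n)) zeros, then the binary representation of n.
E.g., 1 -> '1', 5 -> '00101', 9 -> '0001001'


num_bits = floor(log2(1328)) + 1 = 11
leading_zeros = num_bits - 1 = 10
binary(1328) = 10100110000

Elias gamma(1328) = '0000000000' + '10100110000' = 000000000010100110000 (21 bits)


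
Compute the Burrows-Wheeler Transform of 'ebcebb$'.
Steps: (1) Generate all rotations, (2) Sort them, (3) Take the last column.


Rotations (sorted):
  0: $ebcebb -> last char: b
  1: b$ebceb -> last char: b
  2: bb$ebce -> last char: e
  3: bcebb$e -> last char: e
  4: cebb$eb -> last char: b
  5: ebb$ebc -> last char: c
  6: ebcebb$ -> last char: $


BWT = bbeebc$


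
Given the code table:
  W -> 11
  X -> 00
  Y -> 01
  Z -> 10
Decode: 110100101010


Decoding:
11 -> W
01 -> Y
00 -> X
10 -> Z
10 -> Z
10 -> Z


Result: WYXZZZ


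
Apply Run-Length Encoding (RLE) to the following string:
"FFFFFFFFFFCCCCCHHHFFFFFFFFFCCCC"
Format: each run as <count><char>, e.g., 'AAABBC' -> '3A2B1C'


Scanning runs left to right:
  i=0: run of 'F' x 10 -> '10F'
  i=10: run of 'C' x 5 -> '5C'
  i=15: run of 'H' x 3 -> '3H'
  i=18: run of 'F' x 9 -> '9F'
  i=27: run of 'C' x 4 -> '4C'

RLE = 10F5C3H9F4C


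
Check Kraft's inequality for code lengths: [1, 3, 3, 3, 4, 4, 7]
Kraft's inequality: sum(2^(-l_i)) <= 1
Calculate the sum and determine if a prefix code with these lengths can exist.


Sum = 2^(-1) + 2^(-3) + 2^(-3) + 2^(-3) + 2^(-4) + 2^(-4) + 2^(-7)
    = 0.5 + 0.125 + 0.125 + 0.125 + 0.0625 + 0.0625 + 0.0078125
    = 129/128 = 1.0078125
Since 1.0078125 > 1, Kraft's inequality is NOT satisfied.
A prefix code with these lengths CANNOT exist.

Kraft sum = 1.0078125. Not satisfied.


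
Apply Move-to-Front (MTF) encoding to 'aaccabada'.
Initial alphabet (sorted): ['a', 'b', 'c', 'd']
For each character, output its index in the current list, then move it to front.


MTF encoding:
'a': index 0 in ['a', 'b', 'c', 'd'] -> ['a', 'b', 'c', 'd']
'a': index 0 in ['a', 'b', 'c', 'd'] -> ['a', 'b', 'c', 'd']
'c': index 2 in ['a', 'b', 'c', 'd'] -> ['c', 'a', 'b', 'd']
'c': index 0 in ['c', 'a', 'b', 'd'] -> ['c', 'a', 'b', 'd']
'a': index 1 in ['c', 'a', 'b', 'd'] -> ['a', 'c', 'b', 'd']
'b': index 2 in ['a', 'c', 'b', 'd'] -> ['b', 'a', 'c', 'd']
'a': index 1 in ['b', 'a', 'c', 'd'] -> ['a', 'b', 'c', 'd']
'd': index 3 in ['a', 'b', 'c', 'd'] -> ['d', 'a', 'b', 'c']
'a': index 1 in ['d', 'a', 'b', 'c'] -> ['a', 'd', 'b', 'c']


Output: [0, 0, 2, 0, 1, 2, 1, 3, 1]


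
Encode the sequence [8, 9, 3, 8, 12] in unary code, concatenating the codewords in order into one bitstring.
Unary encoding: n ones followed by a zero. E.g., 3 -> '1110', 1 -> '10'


Encode each number as n ones followed by a terminating 0:
  8 -> 111111110 (9 bits)
  9 -> 1111111110 (10 bits)
  3 -> 1110 (4 bits)
  8 -> 111111110 (9 bits)
  12 -> 1111111111110 (13 bits)
Total length = 9 + 10 + 4 + 9 + 13 = 45 bits.

Unary([8, 9, 3, 8, 12]) = 111111110111111111011101111111101111111111110 (45 bits)


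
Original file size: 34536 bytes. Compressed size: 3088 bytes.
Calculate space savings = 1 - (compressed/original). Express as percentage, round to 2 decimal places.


ratio = compressed/original = 3088/34536 = 0.089414
savings = 1 - ratio = 1 - 0.089414 = 0.910586
as a percentage: 0.910586 * 100 = 91.06%

Space savings = 1 - 3088/34536 = 91.06%


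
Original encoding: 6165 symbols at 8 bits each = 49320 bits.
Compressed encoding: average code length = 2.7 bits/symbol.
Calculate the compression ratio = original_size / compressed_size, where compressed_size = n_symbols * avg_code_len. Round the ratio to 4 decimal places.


original_size = n_symbols * orig_bits = 6165 * 8 = 49320 bits
compressed_size = n_symbols * avg_code_len = 6165 * 2.7 = 16645.5 bits
ratio = original_size / compressed_size = 49320 / 16645.5 = 2.963

Compression ratio = 2.963


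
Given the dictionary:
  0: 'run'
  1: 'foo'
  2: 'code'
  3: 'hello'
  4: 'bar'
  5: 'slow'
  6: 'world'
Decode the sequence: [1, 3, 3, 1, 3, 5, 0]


Look up each index in the dictionary:
  1 -> 'foo'
  3 -> 'hello'
  3 -> 'hello'
  1 -> 'foo'
  3 -> 'hello'
  5 -> 'slow'
  0 -> 'run'

Decoded: "foo hello hello foo hello slow run"


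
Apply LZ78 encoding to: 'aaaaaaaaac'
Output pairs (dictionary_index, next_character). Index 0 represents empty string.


LZ78 encoding steps:
Dictionary: {0: ''}
Step 1: w='' (idx 0), next='a' -> output (0, 'a'), add 'a' as idx 1
Step 2: w='a' (idx 1), next='a' -> output (1, 'a'), add 'aa' as idx 2
Step 3: w='aa' (idx 2), next='a' -> output (2, 'a'), add 'aaa' as idx 3
Step 4: w='aaa' (idx 3), next='c' -> output (3, 'c'), add 'aaac' as idx 4


Encoded: [(0, 'a'), (1, 'a'), (2, 'a'), (3, 'c')]


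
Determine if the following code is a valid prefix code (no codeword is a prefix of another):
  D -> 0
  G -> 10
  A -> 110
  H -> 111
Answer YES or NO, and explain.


Checking each pair (does one codeword prefix another?):
  D='0' vs G='10': no prefix
  D='0' vs A='110': no prefix
  D='0' vs H='111': no prefix
  G='10' vs D='0': no prefix
  G='10' vs A='110': no prefix
  G='10' vs H='111': no prefix
  A='110' vs D='0': no prefix
  A='110' vs G='10': no prefix
  A='110' vs H='111': no prefix
  H='111' vs D='0': no prefix
  H='111' vs G='10': no prefix
  H='111' vs A='110': no prefix
No violation found over all pairs.

YES -- this is a valid prefix code. No codeword is a prefix of any other codeword.


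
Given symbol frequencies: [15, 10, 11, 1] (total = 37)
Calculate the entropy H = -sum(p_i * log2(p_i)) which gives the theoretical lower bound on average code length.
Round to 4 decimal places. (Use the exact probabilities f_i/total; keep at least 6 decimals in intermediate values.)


Per-symbol terms -p_i * log2(p_i) with p_i = f_i/37:
  p = 15/37 = 0.405405: log2(p) = -1.302563, -p*log2(p) = 0.528066
  p = 10/37 = 0.270270: log2(p) = -1.887525, -p*log2(p) = 0.510142
  p = 11/37 = 0.297297: log2(p) = -1.750022, -p*log2(p) = 0.520277
  p = 1/37 = 0.027027: log2(p) = -5.209453, -p*log2(p) = 0.140796
H = 0.528066 + 0.510142 + 0.520277 + 0.140796 = 1.699281

H = 1.6993 bits/symbol


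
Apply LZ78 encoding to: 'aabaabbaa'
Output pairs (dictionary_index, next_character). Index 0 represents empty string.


LZ78 encoding steps:
Dictionary: {0: ''}
Step 1: w='' (idx 0), next='a' -> output (0, 'a'), add 'a' as idx 1
Step 2: w='a' (idx 1), next='b' -> output (1, 'b'), add 'ab' as idx 2
Step 3: w='a' (idx 1), next='a' -> output (1, 'a'), add 'aa' as idx 3
Step 4: w='' (idx 0), next='b' -> output (0, 'b'), add 'b' as idx 4
Step 5: w='b' (idx 4), next='a' -> output (4, 'a'), add 'ba' as idx 5
Step 6: w='a' (idx 1), end of input -> output (1, '')


Encoded: [(0, 'a'), (1, 'b'), (1, 'a'), (0, 'b'), (4, 'a'), (1, '')]


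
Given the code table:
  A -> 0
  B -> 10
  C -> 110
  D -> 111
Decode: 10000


Decoding:
10 -> B
0 -> A
0 -> A
0 -> A


Result: BAAA


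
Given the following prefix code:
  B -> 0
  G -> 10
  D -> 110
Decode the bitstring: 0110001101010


Decoding step by step:
Bits 0 -> B
Bits 110 -> D
Bits 0 -> B
Bits 0 -> B
Bits 110 -> D
Bits 10 -> G
Bits 10 -> G


Decoded message: BDBBDGG


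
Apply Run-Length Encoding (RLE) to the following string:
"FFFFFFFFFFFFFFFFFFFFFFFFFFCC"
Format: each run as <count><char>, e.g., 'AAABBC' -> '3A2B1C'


Scanning runs left to right:
  i=0: run of 'F' x 26 -> '26F'
  i=26: run of 'C' x 2 -> '2C'

RLE = 26F2C


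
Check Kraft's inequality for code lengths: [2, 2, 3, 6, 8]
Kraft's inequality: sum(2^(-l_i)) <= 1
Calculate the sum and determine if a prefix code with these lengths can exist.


Sum = 2^(-2) + 2^(-2) + 2^(-3) + 2^(-6) + 2^(-8)
    = 0.25 + 0.25 + 0.125 + 0.015625 + 0.00390625
    = 165/256 = 0.64453125
Since 0.64453125 <= 1, Kraft's inequality IS satisfied.
A prefix code with these lengths CAN exist.

Kraft sum = 0.64453125. Satisfied.


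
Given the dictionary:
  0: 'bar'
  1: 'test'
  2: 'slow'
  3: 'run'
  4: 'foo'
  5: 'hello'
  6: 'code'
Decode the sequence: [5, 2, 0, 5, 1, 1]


Look up each index in the dictionary:
  5 -> 'hello'
  2 -> 'slow'
  0 -> 'bar'
  5 -> 'hello'
  1 -> 'test'
  1 -> 'test'

Decoded: "hello slow bar hello test test"


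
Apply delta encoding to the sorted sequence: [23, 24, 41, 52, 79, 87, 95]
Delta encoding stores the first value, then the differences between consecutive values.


First value: 23
Deltas:
  24 - 23 = 1
  41 - 24 = 17
  52 - 41 = 11
  79 - 52 = 27
  87 - 79 = 8
  95 - 87 = 8


Delta encoded: [23, 1, 17, 11, 27, 8, 8]


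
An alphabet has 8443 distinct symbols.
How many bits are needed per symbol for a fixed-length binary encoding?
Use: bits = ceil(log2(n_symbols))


log2(8443) = 13.0435
Bracket: 2^13 = 8192 < 8443 <= 2^14 = 16384
So ceil(log2(8443)) = 14

bits = ceil(log2(8443)) = ceil(13.0435) = 14 bits


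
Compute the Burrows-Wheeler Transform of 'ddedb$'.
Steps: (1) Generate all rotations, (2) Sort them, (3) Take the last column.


Rotations (sorted):
  0: $ddedb -> last char: b
  1: b$dded -> last char: d
  2: db$dde -> last char: e
  3: ddedb$ -> last char: $
  4: dedb$d -> last char: d
  5: edb$dd -> last char: d


BWT = bde$dd


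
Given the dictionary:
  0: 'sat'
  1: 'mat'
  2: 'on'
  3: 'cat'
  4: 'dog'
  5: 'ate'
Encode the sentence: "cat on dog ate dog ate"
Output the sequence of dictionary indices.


Look up each word in the dictionary:
  'cat' -> 3
  'on' -> 2
  'dog' -> 4
  'ate' -> 5
  'dog' -> 4
  'ate' -> 5

Encoded: [3, 2, 4, 5, 4, 5]


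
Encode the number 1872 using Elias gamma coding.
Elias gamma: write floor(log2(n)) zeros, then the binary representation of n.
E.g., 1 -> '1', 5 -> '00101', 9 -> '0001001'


num_bits = floor(log2(1872)) + 1 = 11
leading_zeros = num_bits - 1 = 10
binary(1872) = 11101010000

Elias gamma(1872) = '0000000000' + '11101010000' = 000000000011101010000 (21 bits)


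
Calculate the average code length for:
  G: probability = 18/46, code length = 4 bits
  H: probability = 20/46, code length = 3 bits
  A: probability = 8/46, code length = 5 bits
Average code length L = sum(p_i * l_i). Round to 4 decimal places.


Weighted contributions p_i * l_i:
  G: (18/46) * 4 = 72/46
  H: (20/46) * 3 = 60/46
  A: (8/46) * 5 = 40/46
Sum = (72 + 60 + 40)/46 = 172/46

L = 172/46 = 3.7391 bits/symbol


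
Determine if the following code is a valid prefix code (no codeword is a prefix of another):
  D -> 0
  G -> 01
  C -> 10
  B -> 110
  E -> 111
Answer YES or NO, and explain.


Checking each pair (does one codeword prefix another?):
  D='0' vs G='01': prefix -- VIOLATION

NO -- this is NOT a valid prefix code. D (0) is a prefix of G (01).


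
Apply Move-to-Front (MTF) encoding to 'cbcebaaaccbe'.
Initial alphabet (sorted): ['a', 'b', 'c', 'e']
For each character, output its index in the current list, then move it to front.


MTF encoding:
'c': index 2 in ['a', 'b', 'c', 'e'] -> ['c', 'a', 'b', 'e']
'b': index 2 in ['c', 'a', 'b', 'e'] -> ['b', 'c', 'a', 'e']
'c': index 1 in ['b', 'c', 'a', 'e'] -> ['c', 'b', 'a', 'e']
'e': index 3 in ['c', 'b', 'a', 'e'] -> ['e', 'c', 'b', 'a']
'b': index 2 in ['e', 'c', 'b', 'a'] -> ['b', 'e', 'c', 'a']
'a': index 3 in ['b', 'e', 'c', 'a'] -> ['a', 'b', 'e', 'c']
'a': index 0 in ['a', 'b', 'e', 'c'] -> ['a', 'b', 'e', 'c']
'a': index 0 in ['a', 'b', 'e', 'c'] -> ['a', 'b', 'e', 'c']
'c': index 3 in ['a', 'b', 'e', 'c'] -> ['c', 'a', 'b', 'e']
'c': index 0 in ['c', 'a', 'b', 'e'] -> ['c', 'a', 'b', 'e']
'b': index 2 in ['c', 'a', 'b', 'e'] -> ['b', 'c', 'a', 'e']
'e': index 3 in ['b', 'c', 'a', 'e'] -> ['e', 'b', 'c', 'a']


Output: [2, 2, 1, 3, 2, 3, 0, 0, 3, 0, 2, 3]


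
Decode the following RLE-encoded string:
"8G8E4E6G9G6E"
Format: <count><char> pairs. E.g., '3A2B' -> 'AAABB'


Expanding each <count><char> pair:
  8G -> 'GGGGGGGG'
  8E -> 'EEEEEEEE'
  4E -> 'EEEE'
  6G -> 'GGGGGG'
  9G -> 'GGGGGGGGG'
  6E -> 'EEEEEE'

Decoded = GGGGGGGGEEEEEEEEEEEEGGGGGGGGGGGGGGGEEEEEE


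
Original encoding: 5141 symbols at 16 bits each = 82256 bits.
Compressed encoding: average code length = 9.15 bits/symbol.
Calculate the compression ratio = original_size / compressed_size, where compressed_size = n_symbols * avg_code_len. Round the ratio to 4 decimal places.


original_size = n_symbols * orig_bits = 5141 * 16 = 82256 bits
compressed_size = n_symbols * avg_code_len = 5141 * 9.15 = 47040.15 bits
ratio = original_size / compressed_size = 82256 / 47040.15 = 1.7486

Compression ratio = 1.7486


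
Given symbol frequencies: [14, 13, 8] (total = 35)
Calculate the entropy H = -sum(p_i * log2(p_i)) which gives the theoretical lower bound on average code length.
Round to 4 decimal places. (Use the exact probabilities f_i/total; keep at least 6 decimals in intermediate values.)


Per-symbol terms -p_i * log2(p_i) with p_i = f_i/35:
  p = 14/35 = 0.400000: log2(p) = -1.321928, -p*log2(p) = 0.528771
  p = 13/35 = 0.371429: log2(p) = -1.428843, -p*log2(p) = 0.530713
  p = 8/35 = 0.228571: log2(p) = -2.129283, -p*log2(p) = 0.486693
H = 0.528771 + 0.530713 + 0.486693 = 1.546177

H = 1.5462 bits/symbol


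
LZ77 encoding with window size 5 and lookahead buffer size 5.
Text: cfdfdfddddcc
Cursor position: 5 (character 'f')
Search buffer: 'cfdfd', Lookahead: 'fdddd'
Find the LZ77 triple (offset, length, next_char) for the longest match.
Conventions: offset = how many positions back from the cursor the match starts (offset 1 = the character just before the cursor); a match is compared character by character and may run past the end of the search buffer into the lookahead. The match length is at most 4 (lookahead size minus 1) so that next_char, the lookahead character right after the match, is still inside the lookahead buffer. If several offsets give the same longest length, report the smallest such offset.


Try each offset into the search buffer:
  offset=1 (pos 4, char 'd'): match length 0
  offset=2 (pos 3, char 'f'): match length 2
  offset=3 (pos 2, char 'd'): match length 0
  offset=4 (pos 1, char 'f'): match length 2
  offset=5 (pos 0, char 'c'): match length 0
Longest match has length 2, found at offsets 2, 4; take the smallest, offset 2.
next_char = character at position 5 + 2 = 7 -> 'd'

Best match: offset=2, length=2 (matching 'fd' starting at position 3)
LZ77 triple: (2, 2, 'd')


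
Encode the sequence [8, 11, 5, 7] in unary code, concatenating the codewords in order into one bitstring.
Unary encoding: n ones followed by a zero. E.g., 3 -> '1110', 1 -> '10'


Encode each number as n ones followed by a terminating 0:
  8 -> 111111110 (9 bits)
  11 -> 111111111110 (12 bits)
  5 -> 111110 (6 bits)
  7 -> 11111110 (8 bits)
Total length = 9 + 12 + 6 + 8 = 35 bits.

Unary([8, 11, 5, 7]) = 11111111011111111111011111011111110 (35 bits)


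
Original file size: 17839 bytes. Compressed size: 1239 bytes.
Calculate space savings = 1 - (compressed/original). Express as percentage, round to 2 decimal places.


ratio = compressed/original = 1239/17839 = 0.069455
savings = 1 - ratio = 1 - 0.069455 = 0.930545
as a percentage: 0.930545 * 100 = 93.05%

Space savings = 1 - 1239/17839 = 93.05%


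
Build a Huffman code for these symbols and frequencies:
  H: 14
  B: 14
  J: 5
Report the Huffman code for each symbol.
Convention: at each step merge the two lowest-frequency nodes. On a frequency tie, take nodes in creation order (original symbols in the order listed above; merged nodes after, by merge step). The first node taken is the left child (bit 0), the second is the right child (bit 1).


Huffman tree construction:
Step 1: Merge J(5) + H(14) = 19
Step 2: Merge B(14) + (J+H)(19) = 33
Read each symbol's code off the tree from the root (left child = 0, right child = 1).

Codes:
  H: 11 (length 2)
  B: 0 (length 1)
  J: 10 (length 2)
Average code length: 52/33 = 1.5758 bits/symbol


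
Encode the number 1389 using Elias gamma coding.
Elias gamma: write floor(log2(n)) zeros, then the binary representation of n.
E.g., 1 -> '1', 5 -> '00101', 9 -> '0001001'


num_bits = floor(log2(1389)) + 1 = 11
leading_zeros = num_bits - 1 = 10
binary(1389) = 10101101101

Elias gamma(1389) = '0000000000' + '10101101101' = 000000000010101101101 (21 bits)


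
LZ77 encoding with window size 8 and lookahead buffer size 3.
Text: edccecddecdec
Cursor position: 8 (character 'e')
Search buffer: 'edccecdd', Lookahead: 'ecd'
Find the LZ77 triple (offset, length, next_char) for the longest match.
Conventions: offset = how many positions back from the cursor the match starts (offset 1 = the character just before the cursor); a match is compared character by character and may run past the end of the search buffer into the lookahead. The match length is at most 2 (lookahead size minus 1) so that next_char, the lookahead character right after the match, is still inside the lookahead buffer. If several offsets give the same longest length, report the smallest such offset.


Try each offset into the search buffer:
  offset=1 (pos 7, char 'd'): match length 0
  offset=2 (pos 6, char 'd'): match length 0
  offset=3 (pos 5, char 'c'): match length 0
  offset=4 (pos 4, char 'e'): match length 2
  offset=5 (pos 3, char 'c'): match length 0
  offset=6 (pos 2, char 'c'): match length 0
  offset=7 (pos 1, char 'd'): match length 0
  offset=8 (pos 0, char 'e'): match length 1
Longest match has length 2 at offset 4.
next_char = character at position 8 + 2 = 10 -> 'd'

Best match: offset=4, length=2 (matching 'ec' starting at position 4)
LZ77 triple: (4, 2, 'd')


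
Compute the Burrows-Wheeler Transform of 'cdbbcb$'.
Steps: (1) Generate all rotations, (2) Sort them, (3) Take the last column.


Rotations (sorted):
  0: $cdbbcb -> last char: b
  1: b$cdbbc -> last char: c
  2: bbcb$cd -> last char: d
  3: bcb$cdb -> last char: b
  4: cb$cdbb -> last char: b
  5: cdbbcb$ -> last char: $
  6: dbbcb$c -> last char: c


BWT = bcdbb$c


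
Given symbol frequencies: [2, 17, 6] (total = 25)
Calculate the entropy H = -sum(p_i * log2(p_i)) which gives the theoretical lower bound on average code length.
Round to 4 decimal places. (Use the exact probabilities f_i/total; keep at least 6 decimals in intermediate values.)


Per-symbol terms -p_i * log2(p_i) with p_i = f_i/25:
  p = 2/25 = 0.080000: log2(p) = -3.643856, -p*log2(p) = 0.291508
  p = 17/25 = 0.680000: log2(p) = -0.556393, -p*log2(p) = 0.378347
  p = 6/25 = 0.240000: log2(p) = -2.058894, -p*log2(p) = 0.494134
H = 0.291508 + 0.378347 + 0.494134 = 1.163989

H = 1.164 bits/symbol


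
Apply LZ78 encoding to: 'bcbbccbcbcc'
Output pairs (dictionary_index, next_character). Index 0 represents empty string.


LZ78 encoding steps:
Dictionary: {0: ''}
Step 1: w='' (idx 0), next='b' -> output (0, 'b'), add 'b' as idx 1
Step 2: w='' (idx 0), next='c' -> output (0, 'c'), add 'c' as idx 2
Step 3: w='b' (idx 1), next='b' -> output (1, 'b'), add 'bb' as idx 3
Step 4: w='c' (idx 2), next='c' -> output (2, 'c'), add 'cc' as idx 4
Step 5: w='b' (idx 1), next='c' -> output (1, 'c'), add 'bc' as idx 5
Step 6: w='bc' (idx 5), next='c' -> output (5, 'c'), add 'bcc' as idx 6


Encoded: [(0, 'b'), (0, 'c'), (1, 'b'), (2, 'c'), (1, 'c'), (5, 'c')]


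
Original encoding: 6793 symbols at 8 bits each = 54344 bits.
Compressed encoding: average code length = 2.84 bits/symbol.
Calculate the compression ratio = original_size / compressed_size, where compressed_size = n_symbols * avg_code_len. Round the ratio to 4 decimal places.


original_size = n_symbols * orig_bits = 6793 * 8 = 54344 bits
compressed_size = n_symbols * avg_code_len = 6793 * 2.84 = 19292.12 bits
ratio = original_size / compressed_size = 54344 / 19292.12 = 2.8169

Compression ratio = 2.8169


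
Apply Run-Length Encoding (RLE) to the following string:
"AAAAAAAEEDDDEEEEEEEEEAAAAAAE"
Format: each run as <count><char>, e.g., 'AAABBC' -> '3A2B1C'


Scanning runs left to right:
  i=0: run of 'A' x 7 -> '7A'
  i=7: run of 'E' x 2 -> '2E'
  i=9: run of 'D' x 3 -> '3D'
  i=12: run of 'E' x 9 -> '9E'
  i=21: run of 'A' x 6 -> '6A'
  i=27: run of 'E' x 1 -> '1E'

RLE = 7A2E3D9E6A1E


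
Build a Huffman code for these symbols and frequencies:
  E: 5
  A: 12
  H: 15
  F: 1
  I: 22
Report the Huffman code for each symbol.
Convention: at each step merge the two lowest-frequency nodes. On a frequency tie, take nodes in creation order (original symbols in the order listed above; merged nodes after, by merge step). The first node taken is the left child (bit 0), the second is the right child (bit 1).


Huffman tree construction:
Step 1: Merge F(1) + E(5) = 6
Step 2: Merge (F+E)(6) + A(12) = 18
Step 3: Merge H(15) + ((F+E)+A)(18) = 33
Step 4: Merge I(22) + (H+((F+E)+A))(33) = 55
Read each symbol's code off the tree from the root (left child = 0, right child = 1).

Codes:
  E: 1101 (length 4)
  A: 111 (length 3)
  H: 10 (length 2)
  F: 1100 (length 4)
  I: 0 (length 1)
Average code length: 112/55 = 2.0364 bits/symbol


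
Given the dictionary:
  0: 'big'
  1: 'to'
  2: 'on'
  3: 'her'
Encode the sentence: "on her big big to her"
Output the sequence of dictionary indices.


Look up each word in the dictionary:
  'on' -> 2
  'her' -> 3
  'big' -> 0
  'big' -> 0
  'to' -> 1
  'her' -> 3

Encoded: [2, 3, 0, 0, 1, 3]


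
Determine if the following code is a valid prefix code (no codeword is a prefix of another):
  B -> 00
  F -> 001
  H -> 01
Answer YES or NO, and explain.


Checking each pair (does one codeword prefix another?):
  B='00' vs F='001': prefix -- VIOLATION

NO -- this is NOT a valid prefix code. B (00) is a prefix of F (001).


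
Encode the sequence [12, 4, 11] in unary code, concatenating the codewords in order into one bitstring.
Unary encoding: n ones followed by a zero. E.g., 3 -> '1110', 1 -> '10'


Encode each number as n ones followed by a terminating 0:
  12 -> 1111111111110 (13 bits)
  4 -> 11110 (5 bits)
  11 -> 111111111110 (12 bits)
Total length = 13 + 5 + 12 = 30 bits.

Unary([12, 4, 11]) = 111111111111011110111111111110 (30 bits)


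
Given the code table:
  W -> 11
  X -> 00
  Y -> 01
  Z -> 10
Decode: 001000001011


Decoding:
00 -> X
10 -> Z
00 -> X
00 -> X
10 -> Z
11 -> W


Result: XZXXZW


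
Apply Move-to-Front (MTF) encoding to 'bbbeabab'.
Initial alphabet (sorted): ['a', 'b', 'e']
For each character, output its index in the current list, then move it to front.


MTF encoding:
'b': index 1 in ['a', 'b', 'e'] -> ['b', 'a', 'e']
'b': index 0 in ['b', 'a', 'e'] -> ['b', 'a', 'e']
'b': index 0 in ['b', 'a', 'e'] -> ['b', 'a', 'e']
'e': index 2 in ['b', 'a', 'e'] -> ['e', 'b', 'a']
'a': index 2 in ['e', 'b', 'a'] -> ['a', 'e', 'b']
'b': index 2 in ['a', 'e', 'b'] -> ['b', 'a', 'e']
'a': index 1 in ['b', 'a', 'e'] -> ['a', 'b', 'e']
'b': index 1 in ['a', 'b', 'e'] -> ['b', 'a', 'e']


Output: [1, 0, 0, 2, 2, 2, 1, 1]


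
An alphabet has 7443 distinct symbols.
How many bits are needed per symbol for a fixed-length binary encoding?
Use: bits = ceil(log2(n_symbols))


log2(7443) = 12.8617
Bracket: 2^12 = 4096 < 7443 <= 2^13 = 8192
So ceil(log2(7443)) = 13

bits = ceil(log2(7443)) = ceil(12.8617) = 13 bits


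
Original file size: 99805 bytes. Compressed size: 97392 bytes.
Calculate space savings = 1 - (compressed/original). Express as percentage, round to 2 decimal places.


ratio = compressed/original = 97392/99805 = 0.975823
savings = 1 - ratio = 1 - 0.975823 = 0.024177
as a percentage: 0.024177 * 100 = 2.42%

Space savings = 1 - 97392/99805 = 2.42%


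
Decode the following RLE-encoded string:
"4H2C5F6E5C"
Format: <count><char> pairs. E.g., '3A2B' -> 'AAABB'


Expanding each <count><char> pair:
  4H -> 'HHHH'
  2C -> 'CC'
  5F -> 'FFFFF'
  6E -> 'EEEEEE'
  5C -> 'CCCCC'

Decoded = HHHHCCFFFFFEEEEEECCCCC


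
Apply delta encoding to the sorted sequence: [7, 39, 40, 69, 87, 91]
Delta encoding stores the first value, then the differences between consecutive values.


First value: 7
Deltas:
  39 - 7 = 32
  40 - 39 = 1
  69 - 40 = 29
  87 - 69 = 18
  91 - 87 = 4


Delta encoded: [7, 32, 1, 29, 18, 4]


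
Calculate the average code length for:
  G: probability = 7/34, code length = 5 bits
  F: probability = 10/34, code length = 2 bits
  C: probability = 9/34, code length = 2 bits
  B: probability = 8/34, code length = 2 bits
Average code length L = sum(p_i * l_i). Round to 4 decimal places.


Weighted contributions p_i * l_i:
  G: (7/34) * 5 = 35/34
  F: (10/34) * 2 = 20/34
  C: (9/34) * 2 = 18/34
  B: (8/34) * 2 = 16/34
Sum = (35 + 20 + 18 + 16)/34 = 89/34

L = 89/34 = 2.6176 bits/symbol


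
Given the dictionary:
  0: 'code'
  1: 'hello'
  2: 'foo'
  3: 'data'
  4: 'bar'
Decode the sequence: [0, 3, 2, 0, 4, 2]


Look up each index in the dictionary:
  0 -> 'code'
  3 -> 'data'
  2 -> 'foo'
  0 -> 'code'
  4 -> 'bar'
  2 -> 'foo'

Decoded: "code data foo code bar foo"


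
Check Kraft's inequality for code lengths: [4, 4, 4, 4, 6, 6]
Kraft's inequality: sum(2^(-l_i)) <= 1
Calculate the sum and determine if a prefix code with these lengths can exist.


Sum = 2^(-4) + 2^(-4) + 2^(-4) + 2^(-4) + 2^(-6) + 2^(-6)
    = 0.0625 + 0.0625 + 0.0625 + 0.0625 + 0.015625 + 0.015625
    = 18/64 = 0.28125
Since 0.28125 <= 1, Kraft's inequality IS satisfied.
A prefix code with these lengths CAN exist.

Kraft sum = 0.28125. Satisfied.


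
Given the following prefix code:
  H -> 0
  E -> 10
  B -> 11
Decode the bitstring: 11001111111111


Decoding step by step:
Bits 11 -> B
Bits 0 -> H
Bits 0 -> H
Bits 11 -> B
Bits 11 -> B
Bits 11 -> B
Bits 11 -> B
Bits 11 -> B


Decoded message: BHHBBBBB


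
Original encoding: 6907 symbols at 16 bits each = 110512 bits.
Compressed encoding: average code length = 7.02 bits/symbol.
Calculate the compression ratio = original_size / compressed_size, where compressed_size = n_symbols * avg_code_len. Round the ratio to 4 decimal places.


original_size = n_symbols * orig_bits = 6907 * 16 = 110512 bits
compressed_size = n_symbols * avg_code_len = 6907 * 7.02 = 48487.14 bits
ratio = original_size / compressed_size = 110512 / 48487.14 = 2.2792

Compression ratio = 2.2792


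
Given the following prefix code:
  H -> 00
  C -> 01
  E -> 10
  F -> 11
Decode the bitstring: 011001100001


Decoding step by step:
Bits 01 -> C
Bits 10 -> E
Bits 01 -> C
Bits 10 -> E
Bits 00 -> H
Bits 01 -> C


Decoded message: CECEHC


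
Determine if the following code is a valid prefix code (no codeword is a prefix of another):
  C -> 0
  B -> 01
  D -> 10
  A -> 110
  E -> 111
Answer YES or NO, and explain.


Checking each pair (does one codeword prefix another?):
  C='0' vs B='01': prefix -- VIOLATION

NO -- this is NOT a valid prefix code. C (0) is a prefix of B (01).


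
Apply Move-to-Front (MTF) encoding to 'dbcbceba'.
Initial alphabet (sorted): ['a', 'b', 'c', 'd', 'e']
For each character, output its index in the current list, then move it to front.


MTF encoding:
'd': index 3 in ['a', 'b', 'c', 'd', 'e'] -> ['d', 'a', 'b', 'c', 'e']
'b': index 2 in ['d', 'a', 'b', 'c', 'e'] -> ['b', 'd', 'a', 'c', 'e']
'c': index 3 in ['b', 'd', 'a', 'c', 'e'] -> ['c', 'b', 'd', 'a', 'e']
'b': index 1 in ['c', 'b', 'd', 'a', 'e'] -> ['b', 'c', 'd', 'a', 'e']
'c': index 1 in ['b', 'c', 'd', 'a', 'e'] -> ['c', 'b', 'd', 'a', 'e']
'e': index 4 in ['c', 'b', 'd', 'a', 'e'] -> ['e', 'c', 'b', 'd', 'a']
'b': index 2 in ['e', 'c', 'b', 'd', 'a'] -> ['b', 'e', 'c', 'd', 'a']
'a': index 4 in ['b', 'e', 'c', 'd', 'a'] -> ['a', 'b', 'e', 'c', 'd']


Output: [3, 2, 3, 1, 1, 4, 2, 4]


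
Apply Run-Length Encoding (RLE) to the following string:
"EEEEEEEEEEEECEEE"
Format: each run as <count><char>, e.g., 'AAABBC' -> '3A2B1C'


Scanning runs left to right:
  i=0: run of 'E' x 12 -> '12E'
  i=12: run of 'C' x 1 -> '1C'
  i=13: run of 'E' x 3 -> '3E'

RLE = 12E1C3E


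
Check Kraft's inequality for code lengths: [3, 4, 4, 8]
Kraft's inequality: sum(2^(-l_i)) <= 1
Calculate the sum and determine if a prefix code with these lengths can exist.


Sum = 2^(-3) + 2^(-4) + 2^(-4) + 2^(-8)
    = 0.125 + 0.0625 + 0.0625 + 0.00390625
    = 65/256 = 0.25390625
Since 0.25390625 <= 1, Kraft's inequality IS satisfied.
A prefix code with these lengths CAN exist.

Kraft sum = 0.25390625. Satisfied.


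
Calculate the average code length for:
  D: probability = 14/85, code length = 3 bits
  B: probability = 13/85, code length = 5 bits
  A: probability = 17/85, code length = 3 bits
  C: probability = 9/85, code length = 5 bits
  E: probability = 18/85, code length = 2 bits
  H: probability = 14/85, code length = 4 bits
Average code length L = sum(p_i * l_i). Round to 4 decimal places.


Weighted contributions p_i * l_i:
  D: (14/85) * 3 = 42/85
  B: (13/85) * 5 = 65/85
  A: (17/85) * 3 = 51/85
  C: (9/85) * 5 = 45/85
  E: (18/85) * 2 = 36/85
  H: (14/85) * 4 = 56/85
Sum = (42 + 65 + 51 + 45 + 36 + 56)/85 = 295/85

L = 295/85 = 3.4706 bits/symbol


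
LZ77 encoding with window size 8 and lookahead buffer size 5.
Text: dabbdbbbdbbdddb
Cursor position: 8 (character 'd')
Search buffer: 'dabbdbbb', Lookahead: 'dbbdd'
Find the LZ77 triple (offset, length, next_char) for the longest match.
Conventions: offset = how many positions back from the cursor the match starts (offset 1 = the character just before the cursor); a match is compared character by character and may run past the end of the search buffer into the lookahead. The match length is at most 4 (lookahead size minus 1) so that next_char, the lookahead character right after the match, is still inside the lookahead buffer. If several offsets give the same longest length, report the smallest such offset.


Try each offset into the search buffer:
  offset=1 (pos 7, char 'b'): match length 0
  offset=2 (pos 6, char 'b'): match length 0
  offset=3 (pos 5, char 'b'): match length 0
  offset=4 (pos 4, char 'd'): match length 3
  offset=5 (pos 3, char 'b'): match length 0
  offset=6 (pos 2, char 'b'): match length 0
  offset=7 (pos 1, char 'a'): match length 0
  offset=8 (pos 0, char 'd'): match length 1
Longest match has length 3 at offset 4.
next_char = character at position 8 + 3 = 11 -> 'd'

Best match: offset=4, length=3 (matching 'dbb' starting at position 4)
LZ77 triple: (4, 3, 'd')


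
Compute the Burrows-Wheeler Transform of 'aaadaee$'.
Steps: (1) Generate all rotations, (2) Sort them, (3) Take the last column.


Rotations (sorted):
  0: $aaadaee -> last char: e
  1: aaadaee$ -> last char: $
  2: aadaee$a -> last char: a
  3: adaee$aa -> last char: a
  4: aee$aaad -> last char: d
  5: daee$aaa -> last char: a
  6: e$aaadae -> last char: e
  7: ee$aaada -> last char: a


BWT = e$aadaea


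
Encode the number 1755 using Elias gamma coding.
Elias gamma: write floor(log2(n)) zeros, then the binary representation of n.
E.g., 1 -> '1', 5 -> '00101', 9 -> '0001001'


num_bits = floor(log2(1755)) + 1 = 11
leading_zeros = num_bits - 1 = 10
binary(1755) = 11011011011

Elias gamma(1755) = '0000000000' + '11011011011' = 000000000011011011011 (21 bits)


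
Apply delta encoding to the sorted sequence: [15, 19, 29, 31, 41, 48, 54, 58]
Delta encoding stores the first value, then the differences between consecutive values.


First value: 15
Deltas:
  19 - 15 = 4
  29 - 19 = 10
  31 - 29 = 2
  41 - 31 = 10
  48 - 41 = 7
  54 - 48 = 6
  58 - 54 = 4


Delta encoded: [15, 4, 10, 2, 10, 7, 6, 4]


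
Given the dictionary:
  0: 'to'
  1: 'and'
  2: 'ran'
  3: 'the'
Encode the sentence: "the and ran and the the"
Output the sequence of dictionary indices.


Look up each word in the dictionary:
  'the' -> 3
  'and' -> 1
  'ran' -> 2
  'and' -> 1
  'the' -> 3
  'the' -> 3

Encoded: [3, 1, 2, 1, 3, 3]


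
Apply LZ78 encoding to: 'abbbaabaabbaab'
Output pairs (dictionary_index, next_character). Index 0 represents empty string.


LZ78 encoding steps:
Dictionary: {0: ''}
Step 1: w='' (idx 0), next='a' -> output (0, 'a'), add 'a' as idx 1
Step 2: w='' (idx 0), next='b' -> output (0, 'b'), add 'b' as idx 2
Step 3: w='b' (idx 2), next='b' -> output (2, 'b'), add 'bb' as idx 3
Step 4: w='a' (idx 1), next='a' -> output (1, 'a'), add 'aa' as idx 4
Step 5: w='b' (idx 2), next='a' -> output (2, 'a'), add 'ba' as idx 5
Step 6: w='a' (idx 1), next='b' -> output (1, 'b'), add 'ab' as idx 6
Step 7: w='ba' (idx 5), next='a' -> output (5, 'a'), add 'baa' as idx 7
Step 8: w='b' (idx 2), end of input -> output (2, '')


Encoded: [(0, 'a'), (0, 'b'), (2, 'b'), (1, 'a'), (2, 'a'), (1, 'b'), (5, 'a'), (2, '')]


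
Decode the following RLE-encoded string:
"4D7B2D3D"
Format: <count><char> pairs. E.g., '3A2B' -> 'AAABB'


Expanding each <count><char> pair:
  4D -> 'DDDD'
  7B -> 'BBBBBBB'
  2D -> 'DD'
  3D -> 'DDD'

Decoded = DDDDBBBBBBBDDDDD


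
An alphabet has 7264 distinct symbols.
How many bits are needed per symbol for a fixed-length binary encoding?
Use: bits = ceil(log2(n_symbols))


log2(7264) = 12.8265
Bracket: 2^12 = 4096 < 7264 <= 2^13 = 8192
So ceil(log2(7264)) = 13

bits = ceil(log2(7264)) = ceil(12.8265) = 13 bits


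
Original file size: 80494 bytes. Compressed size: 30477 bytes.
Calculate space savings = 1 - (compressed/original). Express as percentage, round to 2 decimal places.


ratio = compressed/original = 30477/80494 = 0.378624
savings = 1 - ratio = 1 - 0.378624 = 0.621376
as a percentage: 0.621376 * 100 = 62.14%

Space savings = 1 - 30477/80494 = 62.14%


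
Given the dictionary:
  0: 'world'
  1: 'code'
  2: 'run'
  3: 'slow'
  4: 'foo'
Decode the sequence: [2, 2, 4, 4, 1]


Look up each index in the dictionary:
  2 -> 'run'
  2 -> 'run'
  4 -> 'foo'
  4 -> 'foo'
  1 -> 'code'

Decoded: "run run foo foo code"


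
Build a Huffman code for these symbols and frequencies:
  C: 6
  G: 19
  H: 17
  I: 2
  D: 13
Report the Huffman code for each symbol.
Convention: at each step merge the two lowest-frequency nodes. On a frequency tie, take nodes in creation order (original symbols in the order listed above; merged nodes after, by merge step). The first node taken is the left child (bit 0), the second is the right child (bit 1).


Huffman tree construction:
Step 1: Merge I(2) + C(6) = 8
Step 2: Merge (I+C)(8) + D(13) = 21
Step 3: Merge H(17) + G(19) = 36
Step 4: Merge ((I+C)+D)(21) + (H+G)(36) = 57
Read each symbol's code off the tree from the root (left child = 0, right child = 1).

Codes:
  C: 001 (length 3)
  G: 11 (length 2)
  H: 10 (length 2)
  I: 000 (length 3)
  D: 01 (length 2)
Average code length: 122/57 = 2.1404 bits/symbol


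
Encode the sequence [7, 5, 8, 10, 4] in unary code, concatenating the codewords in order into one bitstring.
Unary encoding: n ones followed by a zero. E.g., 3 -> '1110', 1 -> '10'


Encode each number as n ones followed by a terminating 0:
  7 -> 11111110 (8 bits)
  5 -> 111110 (6 bits)
  8 -> 111111110 (9 bits)
  10 -> 11111111110 (11 bits)
  4 -> 11110 (5 bits)
Total length = 8 + 6 + 9 + 11 + 5 = 39 bits.

Unary([7, 5, 8, 10, 4]) = 111111101111101111111101111111111011110 (39 bits)


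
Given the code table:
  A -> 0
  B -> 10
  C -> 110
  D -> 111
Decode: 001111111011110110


Decoding:
0 -> A
0 -> A
111 -> D
111 -> D
10 -> B
111 -> D
10 -> B
110 -> C


Result: AADDBDBC


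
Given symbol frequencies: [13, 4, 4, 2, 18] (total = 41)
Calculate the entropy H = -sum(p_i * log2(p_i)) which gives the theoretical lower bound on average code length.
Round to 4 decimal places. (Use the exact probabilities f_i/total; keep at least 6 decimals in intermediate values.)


Per-symbol terms -p_i * log2(p_i) with p_i = f_i/41:
  p = 13/41 = 0.317073: log2(p) = -1.657112, -p*log2(p) = 0.525426
  p = 4/41 = 0.097561: log2(p) = -3.357552, -p*log2(p) = 0.327566
  p = 4/41 = 0.097561: log2(p) = -3.357552, -p*log2(p) = 0.327566
  p = 2/41 = 0.048780: log2(p) = -4.357552, -p*log2(p) = 0.212564
  p = 18/41 = 0.439024: log2(p) = -1.187627, -p*log2(p) = 0.521397
H = 0.525426 + 0.327566 + 0.327566 + 0.212564 + 0.521397 = 1.914519

H = 1.9145 bits/symbol
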